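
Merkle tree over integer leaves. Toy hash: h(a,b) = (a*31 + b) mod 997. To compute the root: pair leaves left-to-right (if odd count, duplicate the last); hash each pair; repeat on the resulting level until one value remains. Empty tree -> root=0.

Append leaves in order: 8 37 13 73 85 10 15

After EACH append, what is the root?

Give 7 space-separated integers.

After append 8 (leaves=[8]):
  L0: [8]
  root=8
After append 37 (leaves=[8, 37]):
  L0: [8, 37]
  L1: h(8,37)=(8*31+37)%997=285 -> [285]
  root=285
After append 13 (leaves=[8, 37, 13]):
  L0: [8, 37, 13]
  L1: h(8,37)=(8*31+37)%997=285 h(13,13)=(13*31+13)%997=416 -> [285, 416]
  L2: h(285,416)=(285*31+416)%997=278 -> [278]
  root=278
After append 73 (leaves=[8, 37, 13, 73]):
  L0: [8, 37, 13, 73]
  L1: h(8,37)=(8*31+37)%997=285 h(13,73)=(13*31+73)%997=476 -> [285, 476]
  L2: h(285,476)=(285*31+476)%997=338 -> [338]
  root=338
After append 85 (leaves=[8, 37, 13, 73, 85]):
  L0: [8, 37, 13, 73, 85]
  L1: h(8,37)=(8*31+37)%997=285 h(13,73)=(13*31+73)%997=476 h(85,85)=(85*31+85)%997=726 -> [285, 476, 726]
  L2: h(285,476)=(285*31+476)%997=338 h(726,726)=(726*31+726)%997=301 -> [338, 301]
  L3: h(338,301)=(338*31+301)%997=809 -> [809]
  root=809
After append 10 (leaves=[8, 37, 13, 73, 85, 10]):
  L0: [8, 37, 13, 73, 85, 10]
  L1: h(8,37)=(8*31+37)%997=285 h(13,73)=(13*31+73)%997=476 h(85,10)=(85*31+10)%997=651 -> [285, 476, 651]
  L2: h(285,476)=(285*31+476)%997=338 h(651,651)=(651*31+651)%997=892 -> [338, 892]
  L3: h(338,892)=(338*31+892)%997=403 -> [403]
  root=403
After append 15 (leaves=[8, 37, 13, 73, 85, 10, 15]):
  L0: [8, 37, 13, 73, 85, 10, 15]
  L1: h(8,37)=(8*31+37)%997=285 h(13,73)=(13*31+73)%997=476 h(85,10)=(85*31+10)%997=651 h(15,15)=(15*31+15)%997=480 -> [285, 476, 651, 480]
  L2: h(285,476)=(285*31+476)%997=338 h(651,480)=(651*31+480)%997=721 -> [338, 721]
  L3: h(338,721)=(338*31+721)%997=232 -> [232]
  root=232

Answer: 8 285 278 338 809 403 232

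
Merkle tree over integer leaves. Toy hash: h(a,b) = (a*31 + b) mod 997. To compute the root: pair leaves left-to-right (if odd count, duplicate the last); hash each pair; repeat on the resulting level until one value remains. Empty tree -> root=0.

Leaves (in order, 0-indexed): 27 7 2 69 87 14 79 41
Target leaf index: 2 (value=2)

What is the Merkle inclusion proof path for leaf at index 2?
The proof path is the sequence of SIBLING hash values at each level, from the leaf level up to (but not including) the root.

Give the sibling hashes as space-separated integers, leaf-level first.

L0 (leaves): [27, 7, 2, 69, 87, 14, 79, 41], target index=2
L1: h(27,7)=(27*31+7)%997=844 [pair 0] h(2,69)=(2*31+69)%997=131 [pair 1] h(87,14)=(87*31+14)%997=717 [pair 2] h(79,41)=(79*31+41)%997=496 [pair 3] -> [844, 131, 717, 496]
  Sibling for proof at L0: 69
L2: h(844,131)=(844*31+131)%997=373 [pair 0] h(717,496)=(717*31+496)%997=789 [pair 1] -> [373, 789]
  Sibling for proof at L1: 844
L3: h(373,789)=(373*31+789)%997=388 [pair 0] -> [388]
  Sibling for proof at L2: 789
Root: 388
Proof path (sibling hashes from leaf to root): [69, 844, 789]

Answer: 69 844 789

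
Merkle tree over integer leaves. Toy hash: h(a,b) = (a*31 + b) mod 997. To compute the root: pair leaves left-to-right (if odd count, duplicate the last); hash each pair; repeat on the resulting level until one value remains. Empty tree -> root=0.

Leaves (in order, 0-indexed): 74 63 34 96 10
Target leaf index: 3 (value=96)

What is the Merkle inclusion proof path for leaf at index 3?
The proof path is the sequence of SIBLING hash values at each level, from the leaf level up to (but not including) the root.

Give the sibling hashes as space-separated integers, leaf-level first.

L0 (leaves): [74, 63, 34, 96, 10], target index=3
L1: h(74,63)=(74*31+63)%997=363 [pair 0] h(34,96)=(34*31+96)%997=153 [pair 1] h(10,10)=(10*31+10)%997=320 [pair 2] -> [363, 153, 320]
  Sibling for proof at L0: 34
L2: h(363,153)=(363*31+153)%997=439 [pair 0] h(320,320)=(320*31+320)%997=270 [pair 1] -> [439, 270]
  Sibling for proof at L1: 363
L3: h(439,270)=(439*31+270)%997=918 [pair 0] -> [918]
  Sibling for proof at L2: 270
Root: 918
Proof path (sibling hashes from leaf to root): [34, 363, 270]

Answer: 34 363 270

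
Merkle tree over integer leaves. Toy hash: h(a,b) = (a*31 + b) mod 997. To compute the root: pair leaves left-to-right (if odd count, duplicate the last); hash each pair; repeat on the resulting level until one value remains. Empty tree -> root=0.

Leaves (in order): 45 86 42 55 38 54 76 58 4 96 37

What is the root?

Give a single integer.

L0: [45, 86, 42, 55, 38, 54, 76, 58, 4, 96, 37]
L1: h(45,86)=(45*31+86)%997=484 h(42,55)=(42*31+55)%997=360 h(38,54)=(38*31+54)%997=235 h(76,58)=(76*31+58)%997=420 h(4,96)=(4*31+96)%997=220 h(37,37)=(37*31+37)%997=187 -> [484, 360, 235, 420, 220, 187]
L2: h(484,360)=(484*31+360)%997=409 h(235,420)=(235*31+420)%997=726 h(220,187)=(220*31+187)%997=28 -> [409, 726, 28]
L3: h(409,726)=(409*31+726)%997=444 h(28,28)=(28*31+28)%997=896 -> [444, 896]
L4: h(444,896)=(444*31+896)%997=702 -> [702]

Answer: 702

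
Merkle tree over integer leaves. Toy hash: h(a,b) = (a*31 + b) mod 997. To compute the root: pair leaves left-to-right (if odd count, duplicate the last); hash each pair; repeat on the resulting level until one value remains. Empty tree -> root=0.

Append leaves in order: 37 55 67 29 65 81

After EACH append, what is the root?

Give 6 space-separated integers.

After append 37 (leaves=[37]):
  L0: [37]
  root=37
After append 55 (leaves=[37, 55]):
  L0: [37, 55]
  L1: h(37,55)=(37*31+55)%997=205 -> [205]
  root=205
After append 67 (leaves=[37, 55, 67]):
  L0: [37, 55, 67]
  L1: h(37,55)=(37*31+55)%997=205 h(67,67)=(67*31+67)%997=150 -> [205, 150]
  L2: h(205,150)=(205*31+150)%997=523 -> [523]
  root=523
After append 29 (leaves=[37, 55, 67, 29]):
  L0: [37, 55, 67, 29]
  L1: h(37,55)=(37*31+55)%997=205 h(67,29)=(67*31+29)%997=112 -> [205, 112]
  L2: h(205,112)=(205*31+112)%997=485 -> [485]
  root=485
After append 65 (leaves=[37, 55, 67, 29, 65]):
  L0: [37, 55, 67, 29, 65]
  L1: h(37,55)=(37*31+55)%997=205 h(67,29)=(67*31+29)%997=112 h(65,65)=(65*31+65)%997=86 -> [205, 112, 86]
  L2: h(205,112)=(205*31+112)%997=485 h(86,86)=(86*31+86)%997=758 -> [485, 758]
  L3: h(485,758)=(485*31+758)%997=838 -> [838]
  root=838
After append 81 (leaves=[37, 55, 67, 29, 65, 81]):
  L0: [37, 55, 67, 29, 65, 81]
  L1: h(37,55)=(37*31+55)%997=205 h(67,29)=(67*31+29)%997=112 h(65,81)=(65*31+81)%997=102 -> [205, 112, 102]
  L2: h(205,112)=(205*31+112)%997=485 h(102,102)=(102*31+102)%997=273 -> [485, 273]
  L3: h(485,273)=(485*31+273)%997=353 -> [353]
  root=353

Answer: 37 205 523 485 838 353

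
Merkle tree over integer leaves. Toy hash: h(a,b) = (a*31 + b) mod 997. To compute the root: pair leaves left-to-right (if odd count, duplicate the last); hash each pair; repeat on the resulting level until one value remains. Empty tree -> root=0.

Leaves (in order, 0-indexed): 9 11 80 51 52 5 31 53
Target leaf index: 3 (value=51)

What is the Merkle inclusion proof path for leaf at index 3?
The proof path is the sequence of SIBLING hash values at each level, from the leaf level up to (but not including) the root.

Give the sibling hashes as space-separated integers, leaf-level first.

L0 (leaves): [9, 11, 80, 51, 52, 5, 31, 53], target index=3
L1: h(9,11)=(9*31+11)%997=290 [pair 0] h(80,51)=(80*31+51)%997=537 [pair 1] h(52,5)=(52*31+5)%997=620 [pair 2] h(31,53)=(31*31+53)%997=17 [pair 3] -> [290, 537, 620, 17]
  Sibling for proof at L0: 80
L2: h(290,537)=(290*31+537)%997=554 [pair 0] h(620,17)=(620*31+17)%997=294 [pair 1] -> [554, 294]
  Sibling for proof at L1: 290
L3: h(554,294)=(554*31+294)%997=519 [pair 0] -> [519]
  Sibling for proof at L2: 294
Root: 519
Proof path (sibling hashes from leaf to root): [80, 290, 294]

Answer: 80 290 294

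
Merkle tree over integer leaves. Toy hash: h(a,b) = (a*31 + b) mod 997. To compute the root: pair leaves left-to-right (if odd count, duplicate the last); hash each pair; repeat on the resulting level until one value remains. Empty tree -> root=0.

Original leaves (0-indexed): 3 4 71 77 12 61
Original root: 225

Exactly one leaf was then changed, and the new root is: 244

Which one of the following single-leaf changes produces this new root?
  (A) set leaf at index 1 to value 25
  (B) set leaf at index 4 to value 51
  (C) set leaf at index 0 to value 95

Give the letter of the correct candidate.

Original leaves: [3, 4, 71, 77, 12, 61]
Target new root: 244
Try each candidate change and compute the resulting root:
Candidate A: set leaf[1] = 25 -> leaves = [3, 25, 71, 77, 12, 61]
  L0: [3, 25, 71, 77, 12, 61]
  L1: h(3,25)=(3*31+25)%997=118 h(71,77)=(71*31+77)%997=284 h(12,61)=(12*31+61)%997=433 -> [118, 284, 433]
  L2: h(118,284)=(118*31+284)%997=951 h(433,433)=(433*31+433)%997=895 -> [951, 895]
  L3: h(951,895)=(951*31+895)%997=466 -> [466]
  root = 466 != target 244
Candidate B: set leaf[4] = 51 -> leaves = [3, 4, 71, 77, 51, 61]
  L0: [3, 4, 71, 77, 51, 61]
  L1: h(3,4)=(3*31+4)%997=97 h(71,77)=(71*31+77)%997=284 h(51,61)=(51*31+61)%997=645 -> [97, 284, 645]
  L2: h(97,284)=(97*31+284)%997=300 h(645,645)=(645*31+645)%997=700 -> [300, 700]
  L3: h(300,700)=(300*31+700)%997=30 -> [30]
  root = 30 != target 244
Candidate C: set leaf[0] = 95 -> leaves = [95, 4, 71, 77, 12, 61]
  L0: [95, 4, 71, 77, 12, 61]
  L1: h(95,4)=(95*31+4)%997=955 h(71,77)=(71*31+77)%997=284 h(12,61)=(12*31+61)%997=433 -> [955, 284, 433]
  L2: h(955,284)=(955*31+284)%997=976 h(433,433)=(433*31+433)%997=895 -> [976, 895]
  L3: h(976,895)=(976*31+895)%997=244 -> [244]
  root = 244 == target 244  ** MATCH **
Candidate C produces the target root.

Answer: C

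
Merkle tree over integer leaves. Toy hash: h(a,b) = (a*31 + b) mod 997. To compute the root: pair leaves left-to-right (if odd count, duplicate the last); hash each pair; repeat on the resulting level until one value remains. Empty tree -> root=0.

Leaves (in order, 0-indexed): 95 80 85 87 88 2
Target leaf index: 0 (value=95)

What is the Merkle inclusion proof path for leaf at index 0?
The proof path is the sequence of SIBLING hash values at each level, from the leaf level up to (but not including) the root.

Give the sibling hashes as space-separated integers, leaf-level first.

Answer: 80 728 621

Derivation:
L0 (leaves): [95, 80, 85, 87, 88, 2], target index=0
L1: h(95,80)=(95*31+80)%997=34 [pair 0] h(85,87)=(85*31+87)%997=728 [pair 1] h(88,2)=(88*31+2)%997=736 [pair 2] -> [34, 728, 736]
  Sibling for proof at L0: 80
L2: h(34,728)=(34*31+728)%997=785 [pair 0] h(736,736)=(736*31+736)%997=621 [pair 1] -> [785, 621]
  Sibling for proof at L1: 728
L3: h(785,621)=(785*31+621)%997=31 [pair 0] -> [31]
  Sibling for proof at L2: 621
Root: 31
Proof path (sibling hashes from leaf to root): [80, 728, 621]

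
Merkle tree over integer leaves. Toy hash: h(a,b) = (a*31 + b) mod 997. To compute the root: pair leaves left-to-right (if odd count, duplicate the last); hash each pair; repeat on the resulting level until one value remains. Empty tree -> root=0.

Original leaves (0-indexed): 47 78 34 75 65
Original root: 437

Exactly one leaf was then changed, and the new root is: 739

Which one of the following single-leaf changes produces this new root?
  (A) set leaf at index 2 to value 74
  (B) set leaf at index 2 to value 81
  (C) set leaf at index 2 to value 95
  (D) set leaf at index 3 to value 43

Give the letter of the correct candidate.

Answer: B

Derivation:
Original leaves: [47, 78, 34, 75, 65]
Target new root: 739
Try each candidate change and compute the resulting root:
Candidate A: set leaf[2] = 74 -> leaves = [47, 78, 74, 75, 65]
  L0: [47, 78, 74, 75, 65]
  L1: h(47,78)=(47*31+78)%997=538 h(74,75)=(74*31+75)%997=375 h(65,65)=(65*31+65)%997=86 -> [538, 375, 86]
  L2: h(538,375)=(538*31+375)%997=104 h(86,86)=(86*31+86)%997=758 -> [104, 758]
  L3: h(104,758)=(104*31+758)%997=991 -> [991]
  root = 991 != target 739
Candidate B: set leaf[2] = 81 -> leaves = [47, 78, 81, 75, 65]
  L0: [47, 78, 81, 75, 65]
  L1: h(47,78)=(47*31+78)%997=538 h(81,75)=(81*31+75)%997=592 h(65,65)=(65*31+65)%997=86 -> [538, 592, 86]
  L2: h(538,592)=(538*31+592)%997=321 h(86,86)=(86*31+86)%997=758 -> [321, 758]
  L3: h(321,758)=(321*31+758)%997=739 -> [739]
  root = 739 == target 739  ** MATCH **
Candidate C: set leaf[2] = 95 -> leaves = [47, 78, 95, 75, 65]
  L0: [47, 78, 95, 75, 65]
  L1: h(47,78)=(47*31+78)%997=538 h(95,75)=(95*31+75)%997=29 h(65,65)=(65*31+65)%997=86 -> [538, 29, 86]
  L2: h(538,29)=(538*31+29)%997=755 h(86,86)=(86*31+86)%997=758 -> [755, 758]
  L3: h(755,758)=(755*31+758)%997=235 -> [235]
  root = 235 != target 739
Candidate D: set leaf[3] = 43 -> leaves = [47, 78, 34, 43, 65]
  L0: [47, 78, 34, 43, 65]
  L1: h(47,78)=(47*31+78)%997=538 h(34,43)=(34*31+43)%997=100 h(65,65)=(65*31+65)%997=86 -> [538, 100, 86]
  L2: h(538,100)=(538*31+100)%997=826 h(86,86)=(86*31+86)%997=758 -> [826, 758]
  L3: h(826,758)=(826*31+758)%997=442 -> [442]
  root = 442 != target 739
Candidate B produces the target root.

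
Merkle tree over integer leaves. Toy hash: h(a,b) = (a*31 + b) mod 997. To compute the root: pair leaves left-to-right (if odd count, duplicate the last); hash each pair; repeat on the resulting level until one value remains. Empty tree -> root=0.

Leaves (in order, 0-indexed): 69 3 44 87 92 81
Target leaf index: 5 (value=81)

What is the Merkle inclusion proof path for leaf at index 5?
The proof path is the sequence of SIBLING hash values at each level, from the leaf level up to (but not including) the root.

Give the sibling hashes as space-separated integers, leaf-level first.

L0 (leaves): [69, 3, 44, 87, 92, 81], target index=5
L1: h(69,3)=(69*31+3)%997=148 [pair 0] h(44,87)=(44*31+87)%997=454 [pair 1] h(92,81)=(92*31+81)%997=939 [pair 2] -> [148, 454, 939]
  Sibling for proof at L0: 92
L2: h(148,454)=(148*31+454)%997=57 [pair 0] h(939,939)=(939*31+939)%997=138 [pair 1] -> [57, 138]
  Sibling for proof at L1: 939
L3: h(57,138)=(57*31+138)%997=908 [pair 0] -> [908]
  Sibling for proof at L2: 57
Root: 908
Proof path (sibling hashes from leaf to root): [92, 939, 57]

Answer: 92 939 57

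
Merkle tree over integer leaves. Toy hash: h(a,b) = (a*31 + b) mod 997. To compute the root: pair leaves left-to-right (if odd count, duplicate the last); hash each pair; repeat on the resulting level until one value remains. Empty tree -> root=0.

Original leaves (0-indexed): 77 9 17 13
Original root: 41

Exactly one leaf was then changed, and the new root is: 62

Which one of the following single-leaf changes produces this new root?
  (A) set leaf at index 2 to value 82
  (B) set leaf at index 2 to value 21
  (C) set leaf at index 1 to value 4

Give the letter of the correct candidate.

Original leaves: [77, 9, 17, 13]
Target new root: 62
Try each candidate change and compute the resulting root:
Candidate A: set leaf[2] = 82 -> leaves = [77, 9, 82, 13]
  L0: [77, 9, 82, 13]
  L1: h(77,9)=(77*31+9)%997=402 h(82,13)=(82*31+13)%997=561 -> [402, 561]
  L2: h(402,561)=(402*31+561)%997=62 -> [62]
  root = 62 == target 62  ** MATCH **
Candidate B: set leaf[2] = 21 -> leaves = [77, 9, 21, 13]
  L0: [77, 9, 21, 13]
  L1: h(77,9)=(77*31+9)%997=402 h(21,13)=(21*31+13)%997=664 -> [402, 664]
  L2: h(402,664)=(402*31+664)%997=165 -> [165]
  root = 165 != target 62
Candidate C: set leaf[1] = 4 -> leaves = [77, 4, 17, 13]
  L0: [77, 4, 17, 13]
  L1: h(77,4)=(77*31+4)%997=397 h(17,13)=(17*31+13)%997=540 -> [397, 540]
  L2: h(397,540)=(397*31+540)%997=883 -> [883]
  root = 883 != target 62
Candidate A produces the target root.

Answer: A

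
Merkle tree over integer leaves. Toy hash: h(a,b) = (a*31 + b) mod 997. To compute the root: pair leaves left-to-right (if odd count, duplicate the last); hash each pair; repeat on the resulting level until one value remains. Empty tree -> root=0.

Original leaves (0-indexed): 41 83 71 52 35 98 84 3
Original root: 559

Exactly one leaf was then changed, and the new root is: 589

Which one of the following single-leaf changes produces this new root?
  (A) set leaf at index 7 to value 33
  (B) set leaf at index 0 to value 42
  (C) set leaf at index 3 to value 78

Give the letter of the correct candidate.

Answer: A

Derivation:
Original leaves: [41, 83, 71, 52, 35, 98, 84, 3]
Target new root: 589
Try each candidate change and compute the resulting root:
Candidate A: set leaf[7] = 33 -> leaves = [41, 83, 71, 52, 35, 98, 84, 33]
  L0: [41, 83, 71, 52, 35, 98, 84, 33]
  L1: h(41,83)=(41*31+83)%997=357 h(71,52)=(71*31+52)%997=259 h(35,98)=(35*31+98)%997=186 h(84,33)=(84*31+33)%997=643 -> [357, 259, 186, 643]
  L2: h(357,259)=(357*31+259)%997=359 h(186,643)=(186*31+643)%997=427 -> [359, 427]
  L3: h(359,427)=(359*31+427)%997=589 -> [589]
  root = 589 == target 589  ** MATCH **
Candidate B: set leaf[0] = 42 -> leaves = [42, 83, 71, 52, 35, 98, 84, 3]
  L0: [42, 83, 71, 52, 35, 98, 84, 3]
  L1: h(42,83)=(42*31+83)%997=388 h(71,52)=(71*31+52)%997=259 h(35,98)=(35*31+98)%997=186 h(84,3)=(84*31+3)%997=613 -> [388, 259, 186, 613]
  L2: h(388,259)=(388*31+259)%997=323 h(186,613)=(186*31+613)%997=397 -> [323, 397]
  L3: h(323,397)=(323*31+397)%997=440 -> [440]
  root = 440 != target 589
Candidate C: set leaf[3] = 78 -> leaves = [41, 83, 71, 78, 35, 98, 84, 3]
  L0: [41, 83, 71, 78, 35, 98, 84, 3]
  L1: h(41,83)=(41*31+83)%997=357 h(71,78)=(71*31+78)%997=285 h(35,98)=(35*31+98)%997=186 h(84,3)=(84*31+3)%997=613 -> [357, 285, 186, 613]
  L2: h(357,285)=(357*31+285)%997=385 h(186,613)=(186*31+613)%997=397 -> [385, 397]
  L3: h(385,397)=(385*31+397)%997=368 -> [368]
  root = 368 != target 589
Candidate A produces the target root.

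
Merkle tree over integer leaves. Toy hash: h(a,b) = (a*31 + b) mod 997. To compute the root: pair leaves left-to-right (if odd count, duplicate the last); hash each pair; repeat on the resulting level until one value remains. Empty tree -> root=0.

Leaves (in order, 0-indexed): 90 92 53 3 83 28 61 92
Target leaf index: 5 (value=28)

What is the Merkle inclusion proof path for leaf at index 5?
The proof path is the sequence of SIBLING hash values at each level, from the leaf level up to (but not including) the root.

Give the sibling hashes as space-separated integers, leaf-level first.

Answer: 83 986 261

Derivation:
L0 (leaves): [90, 92, 53, 3, 83, 28, 61, 92], target index=5
L1: h(90,92)=(90*31+92)%997=888 [pair 0] h(53,3)=(53*31+3)%997=649 [pair 1] h(83,28)=(83*31+28)%997=607 [pair 2] h(61,92)=(61*31+92)%997=986 [pair 3] -> [888, 649, 607, 986]
  Sibling for proof at L0: 83
L2: h(888,649)=(888*31+649)%997=261 [pair 0] h(607,986)=(607*31+986)%997=860 [pair 1] -> [261, 860]
  Sibling for proof at L1: 986
L3: h(261,860)=(261*31+860)%997=975 [pair 0] -> [975]
  Sibling for proof at L2: 261
Root: 975
Proof path (sibling hashes from leaf to root): [83, 986, 261]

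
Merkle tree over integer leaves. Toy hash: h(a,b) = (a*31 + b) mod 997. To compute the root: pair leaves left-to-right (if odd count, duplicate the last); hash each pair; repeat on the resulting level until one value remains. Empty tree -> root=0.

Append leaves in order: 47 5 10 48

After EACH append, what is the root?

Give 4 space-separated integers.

Answer: 47 465 777 815

Derivation:
After append 47 (leaves=[47]):
  L0: [47]
  root=47
After append 5 (leaves=[47, 5]):
  L0: [47, 5]
  L1: h(47,5)=(47*31+5)%997=465 -> [465]
  root=465
After append 10 (leaves=[47, 5, 10]):
  L0: [47, 5, 10]
  L1: h(47,5)=(47*31+5)%997=465 h(10,10)=(10*31+10)%997=320 -> [465, 320]
  L2: h(465,320)=(465*31+320)%997=777 -> [777]
  root=777
After append 48 (leaves=[47, 5, 10, 48]):
  L0: [47, 5, 10, 48]
  L1: h(47,5)=(47*31+5)%997=465 h(10,48)=(10*31+48)%997=358 -> [465, 358]
  L2: h(465,358)=(465*31+358)%997=815 -> [815]
  root=815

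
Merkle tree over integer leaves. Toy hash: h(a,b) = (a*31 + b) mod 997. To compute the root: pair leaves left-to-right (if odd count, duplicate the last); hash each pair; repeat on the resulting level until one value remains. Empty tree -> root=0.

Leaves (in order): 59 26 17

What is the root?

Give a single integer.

Answer: 223

Derivation:
L0: [59, 26, 17]
L1: h(59,26)=(59*31+26)%997=858 h(17,17)=(17*31+17)%997=544 -> [858, 544]
L2: h(858,544)=(858*31+544)%997=223 -> [223]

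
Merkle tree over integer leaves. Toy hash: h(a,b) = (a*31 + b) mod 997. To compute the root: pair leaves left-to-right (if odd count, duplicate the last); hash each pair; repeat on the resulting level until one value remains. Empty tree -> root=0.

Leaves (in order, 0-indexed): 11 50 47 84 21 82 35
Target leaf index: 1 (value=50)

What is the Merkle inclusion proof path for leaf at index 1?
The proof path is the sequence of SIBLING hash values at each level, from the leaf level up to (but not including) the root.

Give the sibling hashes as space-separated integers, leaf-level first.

L0 (leaves): [11, 50, 47, 84, 21, 82, 35], target index=1
L1: h(11,50)=(11*31+50)%997=391 [pair 0] h(47,84)=(47*31+84)%997=544 [pair 1] h(21,82)=(21*31+82)%997=733 [pair 2] h(35,35)=(35*31+35)%997=123 [pair 3] -> [391, 544, 733, 123]
  Sibling for proof at L0: 11
L2: h(391,544)=(391*31+544)%997=701 [pair 0] h(733,123)=(733*31+123)%997=912 [pair 1] -> [701, 912]
  Sibling for proof at L1: 544
L3: h(701,912)=(701*31+912)%997=709 [pair 0] -> [709]
  Sibling for proof at L2: 912
Root: 709
Proof path (sibling hashes from leaf to root): [11, 544, 912]

Answer: 11 544 912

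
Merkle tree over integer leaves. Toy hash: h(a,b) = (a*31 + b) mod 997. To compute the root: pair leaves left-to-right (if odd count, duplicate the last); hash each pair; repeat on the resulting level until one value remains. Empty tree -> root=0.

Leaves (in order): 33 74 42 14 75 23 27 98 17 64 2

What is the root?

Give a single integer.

Answer: 923

Derivation:
L0: [33, 74, 42, 14, 75, 23, 27, 98, 17, 64, 2]
L1: h(33,74)=(33*31+74)%997=100 h(42,14)=(42*31+14)%997=319 h(75,23)=(75*31+23)%997=354 h(27,98)=(27*31+98)%997=935 h(17,64)=(17*31+64)%997=591 h(2,2)=(2*31+2)%997=64 -> [100, 319, 354, 935, 591, 64]
L2: h(100,319)=(100*31+319)%997=428 h(354,935)=(354*31+935)%997=942 h(591,64)=(591*31+64)%997=439 -> [428, 942, 439]
L3: h(428,942)=(428*31+942)%997=252 h(439,439)=(439*31+439)%997=90 -> [252, 90]
L4: h(252,90)=(252*31+90)%997=923 -> [923]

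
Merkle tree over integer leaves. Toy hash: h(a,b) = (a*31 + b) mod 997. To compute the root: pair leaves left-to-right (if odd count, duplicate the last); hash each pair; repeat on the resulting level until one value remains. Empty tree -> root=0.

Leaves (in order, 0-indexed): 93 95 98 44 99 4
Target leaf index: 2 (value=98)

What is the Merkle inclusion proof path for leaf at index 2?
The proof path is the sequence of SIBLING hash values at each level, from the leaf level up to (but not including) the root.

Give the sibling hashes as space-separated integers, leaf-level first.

L0 (leaves): [93, 95, 98, 44, 99, 4], target index=2
L1: h(93,95)=(93*31+95)%997=984 [pair 0] h(98,44)=(98*31+44)%997=91 [pair 1] h(99,4)=(99*31+4)%997=82 [pair 2] -> [984, 91, 82]
  Sibling for proof at L0: 44
L2: h(984,91)=(984*31+91)%997=685 [pair 0] h(82,82)=(82*31+82)%997=630 [pair 1] -> [685, 630]
  Sibling for proof at L1: 984
L3: h(685,630)=(685*31+630)%997=928 [pair 0] -> [928]
  Sibling for proof at L2: 630
Root: 928
Proof path (sibling hashes from leaf to root): [44, 984, 630]

Answer: 44 984 630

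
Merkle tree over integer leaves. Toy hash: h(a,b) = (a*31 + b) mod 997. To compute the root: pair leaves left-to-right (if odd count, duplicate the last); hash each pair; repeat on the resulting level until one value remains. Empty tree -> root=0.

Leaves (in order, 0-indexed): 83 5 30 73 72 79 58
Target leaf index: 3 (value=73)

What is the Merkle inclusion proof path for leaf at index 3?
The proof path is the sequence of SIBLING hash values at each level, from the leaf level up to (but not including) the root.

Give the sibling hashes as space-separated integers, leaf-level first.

Answer: 30 584 716

Derivation:
L0 (leaves): [83, 5, 30, 73, 72, 79, 58], target index=3
L1: h(83,5)=(83*31+5)%997=584 [pair 0] h(30,73)=(30*31+73)%997=6 [pair 1] h(72,79)=(72*31+79)%997=317 [pair 2] h(58,58)=(58*31+58)%997=859 [pair 3] -> [584, 6, 317, 859]
  Sibling for proof at L0: 30
L2: h(584,6)=(584*31+6)%997=164 [pair 0] h(317,859)=(317*31+859)%997=716 [pair 1] -> [164, 716]
  Sibling for proof at L1: 584
L3: h(164,716)=(164*31+716)%997=815 [pair 0] -> [815]
  Sibling for proof at L2: 716
Root: 815
Proof path (sibling hashes from leaf to root): [30, 584, 716]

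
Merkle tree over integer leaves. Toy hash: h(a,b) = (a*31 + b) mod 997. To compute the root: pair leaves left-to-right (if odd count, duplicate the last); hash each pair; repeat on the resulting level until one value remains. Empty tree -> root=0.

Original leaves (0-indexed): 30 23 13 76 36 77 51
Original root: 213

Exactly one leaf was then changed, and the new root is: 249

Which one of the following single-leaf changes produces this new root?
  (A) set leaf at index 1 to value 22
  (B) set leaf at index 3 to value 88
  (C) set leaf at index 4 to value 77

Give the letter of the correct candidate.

Answer: A

Derivation:
Original leaves: [30, 23, 13, 76, 36, 77, 51]
Target new root: 249
Try each candidate change and compute the resulting root:
Candidate A: set leaf[1] = 22 -> leaves = [30, 22, 13, 76, 36, 77, 51]
  L0: [30, 22, 13, 76, 36, 77, 51]
  L1: h(30,22)=(30*31+22)%997=952 h(13,76)=(13*31+76)%997=479 h(36,77)=(36*31+77)%997=196 h(51,51)=(51*31+51)%997=635 -> [952, 479, 196, 635]
  L2: h(952,479)=(952*31+479)%997=81 h(196,635)=(196*31+635)%997=729 -> [81, 729]
  L3: h(81,729)=(81*31+729)%997=249 -> [249]
  root = 249 == target 249  ** MATCH **
Candidate B: set leaf[3] = 88 -> leaves = [30, 23, 13, 88, 36, 77, 51]
  L0: [30, 23, 13, 88, 36, 77, 51]
  L1: h(30,23)=(30*31+23)%997=953 h(13,88)=(13*31+88)%997=491 h(36,77)=(36*31+77)%997=196 h(51,51)=(51*31+51)%997=635 -> [953, 491, 196, 635]
  L2: h(953,491)=(953*31+491)%997=124 h(196,635)=(196*31+635)%997=729 -> [124, 729]
  L3: h(124,729)=(124*31+729)%997=585 -> [585]
  root = 585 != target 249
Candidate C: set leaf[4] = 77 -> leaves = [30, 23, 13, 76, 77, 77, 51]
  L0: [30, 23, 13, 76, 77, 77, 51]
  L1: h(30,23)=(30*31+23)%997=953 h(13,76)=(13*31+76)%997=479 h(77,77)=(77*31+77)%997=470 h(51,51)=(51*31+51)%997=635 -> [953, 479, 470, 635]
  L2: h(953,479)=(953*31+479)%997=112 h(470,635)=(470*31+635)%997=250 -> [112, 250]
  L3: h(112,250)=(112*31+250)%997=731 -> [731]
  root = 731 != target 249
Candidate A produces the target root.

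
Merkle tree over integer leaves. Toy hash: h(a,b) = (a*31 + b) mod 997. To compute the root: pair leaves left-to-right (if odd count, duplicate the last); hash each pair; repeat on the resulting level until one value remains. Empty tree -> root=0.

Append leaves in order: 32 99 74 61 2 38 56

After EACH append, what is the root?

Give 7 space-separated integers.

Answer: 32 94 297 284 882 40 735

Derivation:
After append 32 (leaves=[32]):
  L0: [32]
  root=32
After append 99 (leaves=[32, 99]):
  L0: [32, 99]
  L1: h(32,99)=(32*31+99)%997=94 -> [94]
  root=94
After append 74 (leaves=[32, 99, 74]):
  L0: [32, 99, 74]
  L1: h(32,99)=(32*31+99)%997=94 h(74,74)=(74*31+74)%997=374 -> [94, 374]
  L2: h(94,374)=(94*31+374)%997=297 -> [297]
  root=297
After append 61 (leaves=[32, 99, 74, 61]):
  L0: [32, 99, 74, 61]
  L1: h(32,99)=(32*31+99)%997=94 h(74,61)=(74*31+61)%997=361 -> [94, 361]
  L2: h(94,361)=(94*31+361)%997=284 -> [284]
  root=284
After append 2 (leaves=[32, 99, 74, 61, 2]):
  L0: [32, 99, 74, 61, 2]
  L1: h(32,99)=(32*31+99)%997=94 h(74,61)=(74*31+61)%997=361 h(2,2)=(2*31+2)%997=64 -> [94, 361, 64]
  L2: h(94,361)=(94*31+361)%997=284 h(64,64)=(64*31+64)%997=54 -> [284, 54]
  L3: h(284,54)=(284*31+54)%997=882 -> [882]
  root=882
After append 38 (leaves=[32, 99, 74, 61, 2, 38]):
  L0: [32, 99, 74, 61, 2, 38]
  L1: h(32,99)=(32*31+99)%997=94 h(74,61)=(74*31+61)%997=361 h(2,38)=(2*31+38)%997=100 -> [94, 361, 100]
  L2: h(94,361)=(94*31+361)%997=284 h(100,100)=(100*31+100)%997=209 -> [284, 209]
  L3: h(284,209)=(284*31+209)%997=40 -> [40]
  root=40
After append 56 (leaves=[32, 99, 74, 61, 2, 38, 56]):
  L0: [32, 99, 74, 61, 2, 38, 56]
  L1: h(32,99)=(32*31+99)%997=94 h(74,61)=(74*31+61)%997=361 h(2,38)=(2*31+38)%997=100 h(56,56)=(56*31+56)%997=795 -> [94, 361, 100, 795]
  L2: h(94,361)=(94*31+361)%997=284 h(100,795)=(100*31+795)%997=904 -> [284, 904]
  L3: h(284,904)=(284*31+904)%997=735 -> [735]
  root=735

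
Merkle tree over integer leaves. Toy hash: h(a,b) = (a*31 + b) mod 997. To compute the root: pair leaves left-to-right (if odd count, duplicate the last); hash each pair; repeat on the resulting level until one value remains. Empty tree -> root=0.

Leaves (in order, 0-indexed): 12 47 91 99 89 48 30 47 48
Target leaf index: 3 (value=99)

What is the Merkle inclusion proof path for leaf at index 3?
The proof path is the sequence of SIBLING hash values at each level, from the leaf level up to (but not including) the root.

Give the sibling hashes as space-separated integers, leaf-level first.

Answer: 91 419 258 595

Derivation:
L0 (leaves): [12, 47, 91, 99, 89, 48, 30, 47, 48], target index=3
L1: h(12,47)=(12*31+47)%997=419 [pair 0] h(91,99)=(91*31+99)%997=926 [pair 1] h(89,48)=(89*31+48)%997=813 [pair 2] h(30,47)=(30*31+47)%997=977 [pair 3] h(48,48)=(48*31+48)%997=539 [pair 4] -> [419, 926, 813, 977, 539]
  Sibling for proof at L0: 91
L2: h(419,926)=(419*31+926)%997=954 [pair 0] h(813,977)=(813*31+977)%997=258 [pair 1] h(539,539)=(539*31+539)%997=299 [pair 2] -> [954, 258, 299]
  Sibling for proof at L1: 419
L3: h(954,258)=(954*31+258)%997=919 [pair 0] h(299,299)=(299*31+299)%997=595 [pair 1] -> [919, 595]
  Sibling for proof at L2: 258
L4: h(919,595)=(919*31+595)%997=171 [pair 0] -> [171]
  Sibling for proof at L3: 595
Root: 171
Proof path (sibling hashes from leaf to root): [91, 419, 258, 595]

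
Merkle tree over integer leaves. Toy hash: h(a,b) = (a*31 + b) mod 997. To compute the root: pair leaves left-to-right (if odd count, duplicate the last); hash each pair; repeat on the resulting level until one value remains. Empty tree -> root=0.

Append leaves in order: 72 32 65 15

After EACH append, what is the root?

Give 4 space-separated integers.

After append 72 (leaves=[72]):
  L0: [72]
  root=72
After append 32 (leaves=[72, 32]):
  L0: [72, 32]
  L1: h(72,32)=(72*31+32)%997=270 -> [270]
  root=270
After append 65 (leaves=[72, 32, 65]):
  L0: [72, 32, 65]
  L1: h(72,32)=(72*31+32)%997=270 h(65,65)=(65*31+65)%997=86 -> [270, 86]
  L2: h(270,86)=(270*31+86)%997=480 -> [480]
  root=480
After append 15 (leaves=[72, 32, 65, 15]):
  L0: [72, 32, 65, 15]
  L1: h(72,32)=(72*31+32)%997=270 h(65,15)=(65*31+15)%997=36 -> [270, 36]
  L2: h(270,36)=(270*31+36)%997=430 -> [430]
  root=430

Answer: 72 270 480 430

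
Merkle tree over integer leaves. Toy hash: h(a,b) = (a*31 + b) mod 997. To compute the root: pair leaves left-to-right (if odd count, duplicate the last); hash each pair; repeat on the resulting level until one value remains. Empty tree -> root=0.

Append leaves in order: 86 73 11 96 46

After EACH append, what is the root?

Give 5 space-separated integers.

Answer: 86 745 516 601 930

Derivation:
After append 86 (leaves=[86]):
  L0: [86]
  root=86
After append 73 (leaves=[86, 73]):
  L0: [86, 73]
  L1: h(86,73)=(86*31+73)%997=745 -> [745]
  root=745
After append 11 (leaves=[86, 73, 11]):
  L0: [86, 73, 11]
  L1: h(86,73)=(86*31+73)%997=745 h(11,11)=(11*31+11)%997=352 -> [745, 352]
  L2: h(745,352)=(745*31+352)%997=516 -> [516]
  root=516
After append 96 (leaves=[86, 73, 11, 96]):
  L0: [86, 73, 11, 96]
  L1: h(86,73)=(86*31+73)%997=745 h(11,96)=(11*31+96)%997=437 -> [745, 437]
  L2: h(745,437)=(745*31+437)%997=601 -> [601]
  root=601
After append 46 (leaves=[86, 73, 11, 96, 46]):
  L0: [86, 73, 11, 96, 46]
  L1: h(86,73)=(86*31+73)%997=745 h(11,96)=(11*31+96)%997=437 h(46,46)=(46*31+46)%997=475 -> [745, 437, 475]
  L2: h(745,437)=(745*31+437)%997=601 h(475,475)=(475*31+475)%997=245 -> [601, 245]
  L3: h(601,245)=(601*31+245)%997=930 -> [930]
  root=930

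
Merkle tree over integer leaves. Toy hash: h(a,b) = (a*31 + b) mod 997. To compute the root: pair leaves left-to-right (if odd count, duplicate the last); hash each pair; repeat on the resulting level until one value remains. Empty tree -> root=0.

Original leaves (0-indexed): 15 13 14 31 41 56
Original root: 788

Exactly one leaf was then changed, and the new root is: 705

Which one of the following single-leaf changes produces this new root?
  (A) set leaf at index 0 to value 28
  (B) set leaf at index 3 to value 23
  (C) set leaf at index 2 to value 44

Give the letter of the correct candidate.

Original leaves: [15, 13, 14, 31, 41, 56]
Target new root: 705
Try each candidate change and compute the resulting root:
Candidate A: set leaf[0] = 28 -> leaves = [28, 13, 14, 31, 41, 56]
  L0: [28, 13, 14, 31, 41, 56]
  L1: h(28,13)=(28*31+13)%997=881 h(14,31)=(14*31+31)%997=465 h(41,56)=(41*31+56)%997=330 -> [881, 465, 330]
  L2: h(881,465)=(881*31+465)%997=857 h(330,330)=(330*31+330)%997=590 -> [857, 590]
  L3: h(857,590)=(857*31+590)%997=238 -> [238]
  root = 238 != target 705
Candidate B: set leaf[3] = 23 -> leaves = [15, 13, 14, 23, 41, 56]
  L0: [15, 13, 14, 23, 41, 56]
  L1: h(15,13)=(15*31+13)%997=478 h(14,23)=(14*31+23)%997=457 h(41,56)=(41*31+56)%997=330 -> [478, 457, 330]
  L2: h(478,457)=(478*31+457)%997=320 h(330,330)=(330*31+330)%997=590 -> [320, 590]
  L3: h(320,590)=(320*31+590)%997=540 -> [540]
  root = 540 != target 705
Candidate C: set leaf[2] = 44 -> leaves = [15, 13, 44, 31, 41, 56]
  L0: [15, 13, 44, 31, 41, 56]
  L1: h(15,13)=(15*31+13)%997=478 h(44,31)=(44*31+31)%997=398 h(41,56)=(41*31+56)%997=330 -> [478, 398, 330]
  L2: h(478,398)=(478*31+398)%997=261 h(330,330)=(330*31+330)%997=590 -> [261, 590]
  L3: h(261,590)=(261*31+590)%997=705 -> [705]
  root = 705 == target 705  ** MATCH **
Candidate C produces the target root.

Answer: C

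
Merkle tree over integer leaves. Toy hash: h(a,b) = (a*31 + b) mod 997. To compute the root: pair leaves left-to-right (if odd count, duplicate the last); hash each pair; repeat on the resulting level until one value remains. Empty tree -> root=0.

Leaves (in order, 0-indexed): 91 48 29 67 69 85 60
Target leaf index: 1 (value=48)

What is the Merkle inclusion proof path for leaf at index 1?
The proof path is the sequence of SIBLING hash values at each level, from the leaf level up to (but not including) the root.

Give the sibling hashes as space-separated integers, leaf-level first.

Answer: 91 966 77

Derivation:
L0 (leaves): [91, 48, 29, 67, 69, 85, 60], target index=1
L1: h(91,48)=(91*31+48)%997=875 [pair 0] h(29,67)=(29*31+67)%997=966 [pair 1] h(69,85)=(69*31+85)%997=230 [pair 2] h(60,60)=(60*31+60)%997=923 [pair 3] -> [875, 966, 230, 923]
  Sibling for proof at L0: 91
L2: h(875,966)=(875*31+966)%997=175 [pair 0] h(230,923)=(230*31+923)%997=77 [pair 1] -> [175, 77]
  Sibling for proof at L1: 966
L3: h(175,77)=(175*31+77)%997=517 [pair 0] -> [517]
  Sibling for proof at L2: 77
Root: 517
Proof path (sibling hashes from leaf to root): [91, 966, 77]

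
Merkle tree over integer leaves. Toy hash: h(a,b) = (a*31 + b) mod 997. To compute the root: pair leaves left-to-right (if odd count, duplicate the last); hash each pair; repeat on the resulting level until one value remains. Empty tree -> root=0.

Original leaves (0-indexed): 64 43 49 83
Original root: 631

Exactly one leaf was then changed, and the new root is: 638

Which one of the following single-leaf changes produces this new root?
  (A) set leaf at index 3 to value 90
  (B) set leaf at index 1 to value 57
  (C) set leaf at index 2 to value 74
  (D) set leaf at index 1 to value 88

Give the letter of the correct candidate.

Answer: A

Derivation:
Original leaves: [64, 43, 49, 83]
Target new root: 638
Try each candidate change and compute the resulting root:
Candidate A: set leaf[3] = 90 -> leaves = [64, 43, 49, 90]
  L0: [64, 43, 49, 90]
  L1: h(64,43)=(64*31+43)%997=33 h(49,90)=(49*31+90)%997=612 -> [33, 612]
  L2: h(33,612)=(33*31+612)%997=638 -> [638]
  root = 638 == target 638  ** MATCH **
Candidate B: set leaf[1] = 57 -> leaves = [64, 57, 49, 83]
  L0: [64, 57, 49, 83]
  L1: h(64,57)=(64*31+57)%997=47 h(49,83)=(49*31+83)%997=605 -> [47, 605]
  L2: h(47,605)=(47*31+605)%997=68 -> [68]
  root = 68 != target 638
Candidate C: set leaf[2] = 74 -> leaves = [64, 43, 74, 83]
  L0: [64, 43, 74, 83]
  L1: h(64,43)=(64*31+43)%997=33 h(74,83)=(74*31+83)%997=383 -> [33, 383]
  L2: h(33,383)=(33*31+383)%997=409 -> [409]
  root = 409 != target 638
Candidate D: set leaf[1] = 88 -> leaves = [64, 88, 49, 83]
  L0: [64, 88, 49, 83]
  L1: h(64,88)=(64*31+88)%997=78 h(49,83)=(49*31+83)%997=605 -> [78, 605]
  L2: h(78,605)=(78*31+605)%997=32 -> [32]
  root = 32 != target 638
Candidate A produces the target root.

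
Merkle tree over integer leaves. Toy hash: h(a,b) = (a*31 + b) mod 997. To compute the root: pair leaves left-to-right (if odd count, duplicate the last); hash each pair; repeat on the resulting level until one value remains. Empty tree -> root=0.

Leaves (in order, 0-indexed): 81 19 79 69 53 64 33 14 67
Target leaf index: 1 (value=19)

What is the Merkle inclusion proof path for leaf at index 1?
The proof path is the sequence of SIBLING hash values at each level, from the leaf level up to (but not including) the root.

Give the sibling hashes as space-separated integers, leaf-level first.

L0 (leaves): [81, 19, 79, 69, 53, 64, 33, 14, 67], target index=1
L1: h(81,19)=(81*31+19)%997=536 [pair 0] h(79,69)=(79*31+69)%997=524 [pair 1] h(53,64)=(53*31+64)%997=710 [pair 2] h(33,14)=(33*31+14)%997=40 [pair 3] h(67,67)=(67*31+67)%997=150 [pair 4] -> [536, 524, 710, 40, 150]
  Sibling for proof at L0: 81
L2: h(536,524)=(536*31+524)%997=191 [pair 0] h(710,40)=(710*31+40)%997=116 [pair 1] h(150,150)=(150*31+150)%997=812 [pair 2] -> [191, 116, 812]
  Sibling for proof at L1: 524
L3: h(191,116)=(191*31+116)%997=55 [pair 0] h(812,812)=(812*31+812)%997=62 [pair 1] -> [55, 62]
  Sibling for proof at L2: 116
L4: h(55,62)=(55*31+62)%997=770 [pair 0] -> [770]
  Sibling for proof at L3: 62
Root: 770
Proof path (sibling hashes from leaf to root): [81, 524, 116, 62]

Answer: 81 524 116 62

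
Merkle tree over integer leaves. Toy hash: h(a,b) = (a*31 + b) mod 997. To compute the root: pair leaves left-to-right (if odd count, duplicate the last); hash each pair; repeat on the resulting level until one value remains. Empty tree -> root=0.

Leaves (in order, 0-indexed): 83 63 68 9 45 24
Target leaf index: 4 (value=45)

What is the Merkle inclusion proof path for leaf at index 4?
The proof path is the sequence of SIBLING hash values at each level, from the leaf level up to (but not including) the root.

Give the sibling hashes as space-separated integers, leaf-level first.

L0 (leaves): [83, 63, 68, 9, 45, 24], target index=4
L1: h(83,63)=(83*31+63)%997=642 [pair 0] h(68,9)=(68*31+9)%997=123 [pair 1] h(45,24)=(45*31+24)%997=422 [pair 2] -> [642, 123, 422]
  Sibling for proof at L0: 24
L2: h(642,123)=(642*31+123)%997=85 [pair 0] h(422,422)=(422*31+422)%997=543 [pair 1] -> [85, 543]
  Sibling for proof at L1: 422
L3: h(85,543)=(85*31+543)%997=187 [pair 0] -> [187]
  Sibling for proof at L2: 85
Root: 187
Proof path (sibling hashes from leaf to root): [24, 422, 85]

Answer: 24 422 85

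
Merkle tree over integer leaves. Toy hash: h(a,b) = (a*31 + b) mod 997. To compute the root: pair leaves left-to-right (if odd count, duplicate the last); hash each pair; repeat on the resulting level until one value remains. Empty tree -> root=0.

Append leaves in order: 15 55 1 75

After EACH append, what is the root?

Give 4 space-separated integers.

After append 15 (leaves=[15]):
  L0: [15]
  root=15
After append 55 (leaves=[15, 55]):
  L0: [15, 55]
  L1: h(15,55)=(15*31+55)%997=520 -> [520]
  root=520
After append 1 (leaves=[15, 55, 1]):
  L0: [15, 55, 1]
  L1: h(15,55)=(15*31+55)%997=520 h(1,1)=(1*31+1)%997=32 -> [520, 32]
  L2: h(520,32)=(520*31+32)%997=200 -> [200]
  root=200
After append 75 (leaves=[15, 55, 1, 75]):
  L0: [15, 55, 1, 75]
  L1: h(15,55)=(15*31+55)%997=520 h(1,75)=(1*31+75)%997=106 -> [520, 106]
  L2: h(520,106)=(520*31+106)%997=274 -> [274]
  root=274

Answer: 15 520 200 274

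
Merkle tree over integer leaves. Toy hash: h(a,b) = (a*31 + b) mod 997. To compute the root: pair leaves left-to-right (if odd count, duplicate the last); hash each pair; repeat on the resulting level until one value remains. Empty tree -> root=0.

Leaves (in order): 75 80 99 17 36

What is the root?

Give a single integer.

Answer: 88

Derivation:
L0: [75, 80, 99, 17, 36]
L1: h(75,80)=(75*31+80)%997=411 h(99,17)=(99*31+17)%997=95 h(36,36)=(36*31+36)%997=155 -> [411, 95, 155]
L2: h(411,95)=(411*31+95)%997=872 h(155,155)=(155*31+155)%997=972 -> [872, 972]
L3: h(872,972)=(872*31+972)%997=88 -> [88]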